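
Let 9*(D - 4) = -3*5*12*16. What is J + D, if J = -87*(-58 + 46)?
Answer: 728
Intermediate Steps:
D = -316 (D = 4 + (-3*5*12*16)/9 = 4 + (-180*16)/9 = 4 + (-3*960)/9 = 4 + (⅑)*(-2880) = 4 - 320 = -316)
J = 1044 (J = -87*(-12) = 1044)
J + D = 1044 - 316 = 728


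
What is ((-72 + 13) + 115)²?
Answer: 3136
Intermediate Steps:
((-72 + 13) + 115)² = (-59 + 115)² = 56² = 3136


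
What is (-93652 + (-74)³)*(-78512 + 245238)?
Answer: -83175599976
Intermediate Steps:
(-93652 + (-74)³)*(-78512 + 245238) = (-93652 - 405224)*166726 = -498876*166726 = -83175599976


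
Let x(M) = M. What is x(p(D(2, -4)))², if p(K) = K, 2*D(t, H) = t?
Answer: 1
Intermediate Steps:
D(t, H) = t/2
x(p(D(2, -4)))² = ((½)*2)² = 1² = 1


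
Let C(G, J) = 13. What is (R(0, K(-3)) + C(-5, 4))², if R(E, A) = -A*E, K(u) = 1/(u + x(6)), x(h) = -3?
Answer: 169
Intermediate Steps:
K(u) = 1/(-3 + u) (K(u) = 1/(u - 3) = 1/(-3 + u))
R(E, A) = -A*E
(R(0, K(-3)) + C(-5, 4))² = (-1*0/(-3 - 3) + 13)² = (-1*0/(-6) + 13)² = (-1*(-⅙)*0 + 13)² = (0 + 13)² = 13² = 169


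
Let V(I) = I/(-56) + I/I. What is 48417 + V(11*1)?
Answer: 2711397/56 ≈ 48418.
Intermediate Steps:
V(I) = 1 - I/56 (V(I) = I*(-1/56) + 1 = -I/56 + 1 = 1 - I/56)
48417 + V(11*1) = 48417 + (1 - 11/56) = 48417 + 45/56 = 2711397/56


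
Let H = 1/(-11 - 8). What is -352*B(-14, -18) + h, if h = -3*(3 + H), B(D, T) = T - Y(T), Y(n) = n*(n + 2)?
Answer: 2046360/19 ≈ 1.0770e+5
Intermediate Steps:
Y(n) = n*(2 + n)
H = -1/19 (H = 1/(-19) = -1/19 ≈ -0.052632)
B(D, T) = T - T*(2 + T)
h = -168/19 (h = -3*(3 - 1/19) = -3*56/19 = -168/19 ≈ -8.8421)
-352*B(-14, -18) + h = -(-6336)*(-1 - 1*(-18)) - 168/19 = -(-6336)*(-1 + 18) - 168/19 = -(-6336)*17 - 168/19 = -352*(-306) - 168/19 = 107712 - 168/19 = 2046360/19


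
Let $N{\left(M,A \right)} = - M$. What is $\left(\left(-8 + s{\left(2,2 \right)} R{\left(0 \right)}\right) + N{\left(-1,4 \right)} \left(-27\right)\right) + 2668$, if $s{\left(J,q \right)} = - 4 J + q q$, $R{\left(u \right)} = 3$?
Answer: $2621$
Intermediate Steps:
$s{\left(J,q \right)} = q^{2} - 4 J$ ($s{\left(J,q \right)} = - 4 J + q^{2} = q^{2} - 4 J$)
$\left(\left(-8 + s{\left(2,2 \right)} R{\left(0 \right)}\right) + N{\left(-1,4 \right)} \left(-27\right)\right) + 2668 = \left(\left(-8 + \left(2^{2} - 8\right) 3\right) + \left(-1\right) \left(-1\right) \left(-27\right)\right) + 2668 = \left(\left(-8 + \left(4 - 8\right) 3\right) + 1 \left(-27\right)\right) + 2668 = \left(\left(-8 - 12\right) - 27\right) + 2668 = \left(-20 - 27\right) + 2668 = -47 + 2668 = 2621$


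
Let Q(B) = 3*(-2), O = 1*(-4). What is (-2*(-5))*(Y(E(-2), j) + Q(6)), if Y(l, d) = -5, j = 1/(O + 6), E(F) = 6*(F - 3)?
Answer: -110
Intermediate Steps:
O = -4
Q(B) = -6
E(F) = -18 + 6*F (E(F) = 6*(-3 + F) = -18 + 6*F)
j = 1/2 (j = 1/(-4 + 6) = 1/2 ≈ 0.50000)
(-2*(-5))*(Y(E(-2), j) + Q(6)) = (-2*(-5))*(-5 - 6) = 10*(-11) = -110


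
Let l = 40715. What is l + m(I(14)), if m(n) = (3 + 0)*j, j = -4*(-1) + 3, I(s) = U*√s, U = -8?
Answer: 40736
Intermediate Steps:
I(s) = -8*√s
j = 7 (j = 4 + 3 = 7)
m(n) = 21 (m(n) = (3 + 0)*7 = 3*7 = 21)
l + m(I(14)) = 40715 + 21 = 40736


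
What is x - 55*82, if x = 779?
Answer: -3731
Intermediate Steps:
x - 55*82 = 779 - 55*82 = 779 - 1*4510 = 779 - 4510 = -3731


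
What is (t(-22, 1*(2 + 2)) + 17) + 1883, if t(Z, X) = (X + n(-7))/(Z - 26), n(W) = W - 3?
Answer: 15201/8 ≈ 1900.1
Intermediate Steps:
n(W) = -3 + W
t(Z, X) = (-10 + X)/(-26 + Z) (t(Z, X) = (X + (-3 - 7))/(Z - 26) = (X - 10)/(-26 + Z) = (-10 + X)/(-26 + Z))
(t(-22, 1*(2 + 2)) + 17) + 1883 = ((-10 + 1*(2 + 2))/(-26 - 22) + 17) + 1883 = ((-10 + 1*4)/(-48) + 17) + 1883 = (-(-10 + 4)/48 + 17) + 1883 = (-1/48*(-6) + 17) + 1883 = (1/8 + 17) + 1883 = 137/8 + 1883 = 15201/8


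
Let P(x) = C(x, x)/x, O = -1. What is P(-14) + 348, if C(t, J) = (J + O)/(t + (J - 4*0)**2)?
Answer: 886719/2548 ≈ 348.01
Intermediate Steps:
C(t, J) = (-1 + J)/(t + J**2) (C(t, J) = (J - 1)/(t + (J - 4*0)**2) = (-1 + J)/(t + (J + 0)**2) = (-1 + J)/(t + J**2))
P(x) = (-1 + x)/(x*(x + x**2)) (P(x) = ((-1 + x)/(x + x**2))/x = (-1 + x)/(x*(x + x**2)))
P(-14) + 348 = (-1 - 14)/((-14)**2*(1 - 14)) + 348 = (1/196)*(-15)/(-13) + 348 = (1/196)*(-1/13)*(-15) + 348 = 15/2548 + 348 = 886719/2548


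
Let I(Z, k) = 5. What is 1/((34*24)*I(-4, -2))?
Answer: 1/4080 ≈ 0.00024510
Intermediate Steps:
1/((34*24)*I(-4, -2)) = 1/((34*24)*5) = 1/(816*5) = 1/4080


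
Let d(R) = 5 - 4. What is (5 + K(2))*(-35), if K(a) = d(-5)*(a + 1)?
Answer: -280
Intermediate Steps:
d(R) = 1
K(a) = 1 + a (K(a) = 1*(a + 1) = 1*(1 + a) = 1 + a)
(5 + K(2))*(-35) = (5 + (1 + 2))*(-35) = (5 + 3)*(-35) = 8*(-35) = -280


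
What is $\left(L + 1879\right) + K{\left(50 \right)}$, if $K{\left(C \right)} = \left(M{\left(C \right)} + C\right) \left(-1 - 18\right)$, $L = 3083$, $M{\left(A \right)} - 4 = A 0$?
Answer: $3936$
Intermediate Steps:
$M{\left(A \right)} = 4$ ($M{\left(A \right)} = 4 + A 0 = 4 + 0 = 4$)
$K{\left(C \right)} = -76 - 19 C$ ($K{\left(C \right)} = \left(4 + C\right) \left(-1 - 18\right) = \left(4 + C\right) \left(-19\right) = -76 - 19 C$)
$\left(L + 1879\right) + K{\left(50 \right)} = \left(3083 + 1879\right) - 1026 = 4962 - 1026 = 3936$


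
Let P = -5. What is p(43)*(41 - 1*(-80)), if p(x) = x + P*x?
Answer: -20812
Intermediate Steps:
p(x) = -4*x (p(x) = x - 5*x = -4*x)
p(43)*(41 - 1*(-80)) = (-4*43)*(41 - 1*(-80)) = -172*(41 + 80) = -172*121 = -20812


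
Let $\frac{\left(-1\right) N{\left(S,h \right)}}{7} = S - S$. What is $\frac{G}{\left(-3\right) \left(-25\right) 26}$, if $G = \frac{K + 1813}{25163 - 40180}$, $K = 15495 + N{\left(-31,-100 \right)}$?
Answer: $- \frac{8654}{14641575} \approx -0.00059106$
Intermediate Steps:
$N{\left(S,h \right)} = 0$ ($N{\left(S,h \right)} = - 7 \left(S - S\right) = \left(-7\right) 0 = 0$)
$K = 15495$ ($K = 15495 + 0 = 15495$)
$G = - \frac{17308}{15017}$ ($G = \frac{15495 + 1813}{25163 - 40180} = \frac{17308}{-15017} = 17308 \left(- \frac{1}{15017}\right) = - \frac{17308}{15017} \approx -1.1526$)
$\frac{G}{\left(-3\right) \left(-25\right) 26} = - \frac{17308}{15017 \left(-3\right) \left(-25\right) 26} = - \frac{17308}{15017 \cdot 75 \cdot 26} = - \frac{17308}{15017 \cdot 1950} = \left(- \frac{17308}{15017}\right) \frac{1}{1950} = - \frac{8654}{14641575}$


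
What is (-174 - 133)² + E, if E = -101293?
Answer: -7044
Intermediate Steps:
(-174 - 133)² + E = (-174 - 133)² - 101293 = (-307)² - 101293 = 94249 - 101293 = -7044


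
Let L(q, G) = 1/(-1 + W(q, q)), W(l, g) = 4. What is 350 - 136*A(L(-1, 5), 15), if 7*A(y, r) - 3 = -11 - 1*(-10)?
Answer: 2178/7 ≈ 311.14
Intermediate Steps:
L(q, G) = ⅓ (L(q, G) = 1/(-1 + 4) = 1/3 = ⅓)
A(y, r) = 2/7 (A(y, r) = 3/7 + (-11 - 1*(-10))/7 = 3/7 + (-11 + 10)/7 = 3/7 + (⅐)*(-1) = 3/7 - ⅐ = 2/7)
350 - 136*A(L(-1, 5), 15) = 350 - 136*2/7 = 350 - 272/7 = 2178/7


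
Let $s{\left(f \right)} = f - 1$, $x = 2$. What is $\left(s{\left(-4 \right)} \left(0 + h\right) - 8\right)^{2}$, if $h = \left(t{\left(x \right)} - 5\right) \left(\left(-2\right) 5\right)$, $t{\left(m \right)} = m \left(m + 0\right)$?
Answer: $3364$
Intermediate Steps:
$s{\left(f \right)} = -1 + f$
$t{\left(m \right)} = m^{2}$ ($t{\left(m \right)} = m m = m^{2}$)
$h = 10$ ($h = \left(2^{2} - 5\right) \left(\left(-2\right) 5\right) = \left(4 - 5\right) \left(-10\right) = \left(-1\right) \left(-10\right) = 10$)
$\left(s{\left(-4 \right)} \left(0 + h\right) - 8\right)^{2} = \left(\left(-1 - 4\right) \left(0 + 10\right) - 8\right)^{2} = \left(\left(-5\right) 10 - 8\right)^{2} = \left(-50 - 8\right)^{2} = \left(-58\right)^{2} = 3364$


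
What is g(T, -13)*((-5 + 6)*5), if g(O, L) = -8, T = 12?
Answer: -40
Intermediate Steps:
g(T, -13)*((-5 + 6)*5) = -8*(-5 + 6)*5 = -8*5 = -40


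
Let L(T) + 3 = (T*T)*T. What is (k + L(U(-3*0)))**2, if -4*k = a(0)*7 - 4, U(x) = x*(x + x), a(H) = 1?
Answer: 225/16 ≈ 14.063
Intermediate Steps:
U(x) = 2*x**2 (U(x) = x*(2*x) = 2*x**2)
L(T) = -3 + T**3 (L(T) = -3 + (T*T)*T = -3 + T**2*T = -3 + T**3)
k = -3/4 (k = -(1*7 - 4)/4 = -(7 - 4)/4 = -1/4*3 = -3/4 ≈ -0.75000)
(k + L(U(-3*0)))**2 = (-3/4 + (-3 + (2*(-3*0)**2)**3))**2 = (-3/4 + (-3 + (2*0**2)**3))**2 = (-3/4 + (-3 + (2*0)**3))**2 = (-3/4 + (-3 + 0**3))**2 = (-3/4 + (-3 + 0))**2 = (-3/4 - 3)**2 = (-15/4)**2 = 225/16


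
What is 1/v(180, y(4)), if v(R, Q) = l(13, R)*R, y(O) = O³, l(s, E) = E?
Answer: 1/32400 ≈ 3.0864e-5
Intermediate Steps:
v(R, Q) = R² (v(R, Q) = R*R = R²)
1/v(180, y(4)) = 1/(180²) = 1/32400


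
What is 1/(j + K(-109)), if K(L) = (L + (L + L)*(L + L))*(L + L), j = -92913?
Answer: -1/10429383 ≈ -9.5883e-8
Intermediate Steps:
K(L) = 2*L*(L + 4*L²) (K(L) = (L + (2*L)*(2*L))*(2*L) = (L + 4*L²)*(2*L) = 2*L*(L + 4*L²))
1/(j + K(-109)) = 1/(-92913 + (-109)²*(2 + 8*(-109))) = 1/(-92913 + 11881*(2 - 872)) = 1/(-92913 + 11881*(-870)) = 1/(-92913 - 10336470) = 1/(-10429383) = -1/10429383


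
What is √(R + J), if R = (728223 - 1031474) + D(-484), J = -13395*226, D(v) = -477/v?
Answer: I*√1611971687/22 ≈ 1825.0*I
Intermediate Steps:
J = -3027270
R = -146773007/484 (R = (728223 - 1031474) - 477/(-484) = -303251 - 477*(-1/484) = -303251 + 477/484 = -146773007/484 ≈ -3.0325e+5)
√(R + J) = √(-146773007/484 - 3027270) = √(-1611971687/484) = I*√1611971687/22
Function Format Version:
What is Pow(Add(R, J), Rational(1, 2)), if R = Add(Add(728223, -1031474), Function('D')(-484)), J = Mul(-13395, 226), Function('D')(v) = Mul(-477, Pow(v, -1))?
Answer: Mul(Rational(1, 22), I, Pow(1611971687, Rational(1, 2))) ≈ Mul(1825.0, I)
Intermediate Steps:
J = -3027270
R = Rational(-146773007, 484) (R = Add(Add(728223, -1031474), Mul(-477, Pow(-484, -1))) = Add(-303251, Mul(-477, Rational(-1, 484))) = Add(-303251, Rational(477, 484)) = Rational(-146773007, 484) ≈ -3.0325e+5)
Pow(Add(R, J), Rational(1, 2)) = Pow(Add(Rational(-146773007, 484), -3027270), Rational(1, 2)) = Pow(Rational(-1611971687, 484), Rational(1, 2)) = Mul(Rational(1, 22), I, Pow(1611971687, Rational(1, 2)))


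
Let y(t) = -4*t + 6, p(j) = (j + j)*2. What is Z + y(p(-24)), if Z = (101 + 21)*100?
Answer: 12590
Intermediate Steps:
p(j) = 4*j (p(j) = (2*j)*2 = 4*j)
Z = 12200 (Z = 122*100 = 12200)
y(t) = 6 - 4*t
Z + y(p(-24)) = 12200 + (6 - 16*(-24)) = 12200 + (6 - 4*(-96)) = 12200 + (6 + 384) = 12200 + 390 = 12590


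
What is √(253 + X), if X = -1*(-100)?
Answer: √353 ≈ 18.788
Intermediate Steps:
X = 100
√(253 + X) = √(253 + 100) = √353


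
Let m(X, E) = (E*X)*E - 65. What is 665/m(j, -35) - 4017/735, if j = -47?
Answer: -15468577/2824360 ≈ -5.4768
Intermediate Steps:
m(X, E) = -65 + X*E**2 (m(X, E) = X*E**2 - 65 = -65 + X*E**2)
665/m(j, -35) - 4017/735 = 665/(-65 - 47*(-35)**2) - 4017/735 = 665/(-65 - 47*1225) - 4017*1/735 = 665/(-65 - 57575) - 1339/245 = 665/(-57640) - 1339/245 = 665*(-1/57640) - 1339/245 = -133/11528 - 1339/245 = -15468577/2824360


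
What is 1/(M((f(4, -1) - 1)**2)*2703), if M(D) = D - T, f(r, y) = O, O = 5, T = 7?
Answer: 1/24327 ≈ 4.1107e-5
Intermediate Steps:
f(r, y) = 5
M(D) = -7 + D (M(D) = D - 1*7 = D - 7 = -7 + D)
1/(M((f(4, -1) - 1)**2)*2703) = 1/((-7 + (5 - 1)**2)*2703) = 1/((-7 + 4**2)*2703) = 1/((-7 + 16)*2703) = 1/(9*2703) = 1/24327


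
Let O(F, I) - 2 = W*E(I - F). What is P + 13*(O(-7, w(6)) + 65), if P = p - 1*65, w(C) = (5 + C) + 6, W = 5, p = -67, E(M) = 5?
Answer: 1064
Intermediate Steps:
w(C) = 11 + C
O(F, I) = 27 (O(F, I) = 2 + 5*5 = 2 + 25 = 27)
P = -132 (P = -67 - 1*65 = -67 - 65 = -132)
P + 13*(O(-7, w(6)) + 65) = -132 + 13*(27 + 65) = -132 + 13*92 = -132 + 1196 = 1064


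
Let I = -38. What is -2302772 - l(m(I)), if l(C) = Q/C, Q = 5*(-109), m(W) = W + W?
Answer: -175011217/76 ≈ -2.3028e+6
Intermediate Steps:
m(W) = 2*W
Q = -545
l(C) = -545/C
-2302772 - l(m(I)) = -2302772 - (-545)/(2*(-38)) = -2302772 - (-545)/(-76) = -2302772 - (-545)*(-1)/76 = -2302772 - 1*545/76 = -2302772 - 545/76 = -175011217/76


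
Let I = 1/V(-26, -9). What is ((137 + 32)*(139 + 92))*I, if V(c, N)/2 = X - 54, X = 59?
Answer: 39039/10 ≈ 3903.9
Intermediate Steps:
V(c, N) = 10 (V(c, N) = 2*(59 - 54) = 2*5 = 10)
I = ⅒ (I = 1/10 = ⅒ ≈ 0.10000)
((137 + 32)*(139 + 92))*I = ((137 + 32)*(139 + 92))*(⅒) = (169*231)*(⅒) = 39039*(⅒) = 39039/10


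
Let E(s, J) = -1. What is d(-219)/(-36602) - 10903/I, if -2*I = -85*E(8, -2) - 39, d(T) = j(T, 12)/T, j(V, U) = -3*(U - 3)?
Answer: 29132227031/61454758 ≈ 474.04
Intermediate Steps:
j(V, U) = 9 - 3*U (j(V, U) = -3*(-3 + U) = 9 - 3*U)
d(T) = -27/T (d(T) = (9 - 3*12)/T = (9 - 36)/T = -27/T)
I = -23 (I = -(-85*(-1) - 39)/2 = -(85 - 39)/2 = -½*46 = -23)
d(-219)/(-36602) - 10903/I = -27/(-219)/(-36602) - 10903/(-23) = -27*(-1/219)*(-1/36602) - 10903*(-1/23) = (9/73)*(-1/36602) + 10903/23 = -9/2671946 + 10903/23 = 29132227031/61454758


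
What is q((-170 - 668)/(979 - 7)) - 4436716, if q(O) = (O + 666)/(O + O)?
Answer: -3718291265/838 ≈ -4.4371e+6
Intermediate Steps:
q(O) = (666 + O)/(2*O) (q(O) = (666 + O)/((2*O)) = (666 + O)*(1/(2*O)) = (666 + O)/(2*O))
q((-170 - 668)/(979 - 7)) - 4436716 = (666 + (-170 - 668)/(979 - 7))/(2*(((-170 - 668)/(979 - 7)))) - 4436716 = (666 - 838/972)/(2*((-838/972))) - 4436716 = (666 - 838*1/972)/(2*((-838*1/972))) - 4436716 = (666 - 419/486)/(2*(-419/486)) - 4436716 = (½)*(-486/419)*(323257/486) - 4436716 = -323257/838 - 4436716 = -3718291265/838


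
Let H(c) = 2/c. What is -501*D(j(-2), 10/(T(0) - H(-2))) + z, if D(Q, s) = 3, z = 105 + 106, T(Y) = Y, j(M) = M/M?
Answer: -1292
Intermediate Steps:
j(M) = 1
z = 211
-501*D(j(-2), 10/(T(0) - H(-2))) + z = -501*3 + 211 = -1503 + 211 = -1292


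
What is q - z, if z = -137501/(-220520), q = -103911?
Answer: -22914591221/220520 ≈ -1.0391e+5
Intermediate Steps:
z = 137501/220520 (z = -137501*(-1/220520) = 137501/220520 ≈ 0.62353)
q - z = -103911 - 1*137501/220520 = -103911 - 137501/220520 = -22914591221/220520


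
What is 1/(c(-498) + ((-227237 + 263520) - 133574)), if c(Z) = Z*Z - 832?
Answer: 1/149881 ≈ 6.6720e-6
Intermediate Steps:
c(Z) = -832 + Z**2 (c(Z) = Z**2 - 832 = -832 + Z**2)
1/(c(-498) + ((-227237 + 263520) - 133574)) = 1/((-832 + (-498)**2) + ((-227237 + 263520) - 133574)) = 1/((-832 + 248004) + (36283 - 133574)) = 1/(247172 - 97291) = 1/149881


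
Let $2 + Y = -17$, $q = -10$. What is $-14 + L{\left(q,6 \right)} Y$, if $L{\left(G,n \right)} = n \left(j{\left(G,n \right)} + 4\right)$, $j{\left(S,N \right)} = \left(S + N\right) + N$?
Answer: $-698$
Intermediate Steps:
$Y = -19$ ($Y = -2 - 17 = -19$)
$j{\left(S,N \right)} = S + 2 N$ ($j{\left(S,N \right)} = \left(N + S\right) + N = S + 2 N$)
$L{\left(G,n \right)} = n \left(4 + G + 2 n\right)$ ($L{\left(G,n \right)} = n \left(\left(G + 2 n\right) + 4\right) = n \left(4 + G + 2 n\right)$)
$-14 + L{\left(q,6 \right)} Y = -14 + 6 \left(4 - 10 + 2 \cdot 6\right) \left(-19\right) = -14 + 6 \left(4 - 10 + 12\right) \left(-19\right) = -14 + 6 \cdot 6 \left(-19\right) = -14 + 36 \left(-19\right) = -14 - 684 = -698$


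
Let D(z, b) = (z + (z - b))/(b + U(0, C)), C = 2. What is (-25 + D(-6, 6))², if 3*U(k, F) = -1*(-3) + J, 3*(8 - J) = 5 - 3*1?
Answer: 5230369/7225 ≈ 723.93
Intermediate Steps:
J = 22/3 (J = 8 - (5 - 3*1)/3 = 8 - (5 - 3)/3 = 8 - ⅓*2 = 8 - ⅔ = 22/3 ≈ 7.3333)
U(k, F) = 31/9 (U(k, F) = (-1*(-3) + 22/3)/3 = (3 + 22/3)/3 = (⅓)*(31/3) = 31/9)
D(z, b) = (-b + 2*z)/(31/9 + b) (D(z, b) = (z + (z - b))/(b + 31/9) = (-b + 2*z)/(31/9 + b))
(-25 + D(-6, 6))² = (-25 + 9*(-1*6 + 2*(-6))/(31 + 9*6))² = (-25 + 9*(-6 - 12)/(31 + 54))² = (-25 + 9*(-18)/85)² = (-25 + 9*(1/85)*(-18))² = (-25 - 162/85)² = (-2287/85)² = 5230369/7225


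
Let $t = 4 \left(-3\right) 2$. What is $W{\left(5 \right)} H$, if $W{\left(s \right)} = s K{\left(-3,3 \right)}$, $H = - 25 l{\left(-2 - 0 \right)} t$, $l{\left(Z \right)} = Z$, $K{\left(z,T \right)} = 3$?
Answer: $-18000$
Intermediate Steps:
$t = -24$ ($t = \left(-12\right) 2 = -24$)
$H = -1200$ ($H = - 25 \left(-2 - 0\right) \left(-24\right) = - 25 \left(-2 + 0\right) \left(-24\right) = \left(-25\right) \left(-2\right) \left(-24\right) = 50 \left(-24\right) = -1200$)
$W{\left(s \right)} = 3 s$ ($W{\left(s \right)} = s 3 = 3 s$)
$W{\left(5 \right)} H = 3 \cdot 5 \left(-1200\right) = 15 \left(-1200\right) = -18000$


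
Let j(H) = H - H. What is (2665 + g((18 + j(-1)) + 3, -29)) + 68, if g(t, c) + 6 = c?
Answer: 2698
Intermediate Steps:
j(H) = 0
g(t, c) = -6 + c
(2665 + g((18 + j(-1)) + 3, -29)) + 68 = (2665 + (-6 - 29)) + 68 = (2665 - 35) + 68 = 2630 + 68 = 2698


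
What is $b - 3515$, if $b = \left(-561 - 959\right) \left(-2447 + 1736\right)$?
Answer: $1077205$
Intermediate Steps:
$b = 1080720$ ($b = \left(-1520\right) \left(-711\right) = 1080720$)
$b - 3515 = 1080720 - 3515 = 1077205$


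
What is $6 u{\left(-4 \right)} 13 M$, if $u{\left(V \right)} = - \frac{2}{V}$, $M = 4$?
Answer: $156$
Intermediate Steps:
$6 u{\left(-4 \right)} 13 M = 6 \left(- \frac{2}{-4}\right) 13 \cdot 4 = 6 \left(\left(-2\right) \left(- \frac{1}{4}\right)\right) 13 \cdot 4 = 6 \cdot \frac{1}{2} \cdot 13 \cdot 4 = 3 \cdot 13 \cdot 4 = 39 \cdot 4 = 156$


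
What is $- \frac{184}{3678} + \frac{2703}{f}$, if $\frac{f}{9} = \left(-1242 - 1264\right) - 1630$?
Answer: $- \frac{932825}{7606104} \approx -0.12264$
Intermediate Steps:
$f = -37224$ ($f = 9 \left(\left(-1242 - 1264\right) - 1630\right) = 9 \left(-2506 - 1630\right) = 9 \left(-4136\right) = -37224$)
$- \frac{184}{3678} + \frac{2703}{f} = - \frac{184}{3678} + \frac{2703}{-37224} = \left(-184\right) \frac{1}{3678} + 2703 \left(- \frac{1}{37224}\right) = - \frac{92}{1839} - \frac{901}{12408} = - \frac{932825}{7606104}$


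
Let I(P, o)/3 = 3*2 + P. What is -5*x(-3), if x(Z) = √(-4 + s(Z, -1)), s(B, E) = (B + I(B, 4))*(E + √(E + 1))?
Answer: -5*I*√10 ≈ -15.811*I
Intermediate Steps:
I(P, o) = 18 + 3*P (I(P, o) = 3*(3*2 + P) = 3*(6 + P) = 18 + 3*P)
s(B, E) = (18 + 4*B)*(E + √(1 + E)) (s(B, E) = (B + (18 + 3*B))*(E + √(E + 1)) = (18 + 4*B)*(E + √(1 + E)))
x(Z) = √(-22 - 4*Z) (x(Z) = √(-4 + (18*(-1) + 18*√(1 - 1) + 4*Z*(-1) + 4*Z*√(1 - 1))) = √(-4 + (-18 + 18*√0 - 4*Z + 4*Z*√0)) = √(-4 + (-18 + 18*0 - 4*Z + 4*Z*0)) = √(-4 + (-18 + 0 - 4*Z + 0)) = √(-4 + (-18 - 4*Z)) = √(-22 - 4*Z))
-5*x(-3) = -5*√(-22 - 4*(-3)) = -5*√(-22 + 12) = -5*I*√10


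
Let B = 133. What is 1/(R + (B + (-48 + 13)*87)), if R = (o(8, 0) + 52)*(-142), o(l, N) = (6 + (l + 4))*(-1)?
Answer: -1/7740 ≈ -0.00012920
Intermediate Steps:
o(l, N) = -10 - l (o(l, N) = (6 + (4 + l))*(-1) = (10 + l)*(-1) = -10 - l)
R = -4828 (R = ((-10 - 1*8) + 52)*(-142) = ((-10 - 8) + 52)*(-142) = (-18 + 52)*(-142) = 34*(-142) = -4828)
1/(R + (B + (-48 + 13)*87)) = 1/(-4828 + (133 + (-48 + 13)*87)) = 1/(-4828 + (133 - 35*87)) = 1/(-4828 + (133 - 3045)) = 1/(-4828 - 2912) = 1/(-7740) = -1/7740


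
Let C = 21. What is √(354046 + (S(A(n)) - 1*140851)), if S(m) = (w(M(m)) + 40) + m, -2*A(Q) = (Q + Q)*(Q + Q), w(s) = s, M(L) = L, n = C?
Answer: √211471 ≈ 459.86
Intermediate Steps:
n = 21
A(Q) = -2*Q² (A(Q) = -(Q + Q)*(Q + Q)/2 = -2*Q*2*Q/2 = -2*Q²)
S(m) = 40 + 2*m (S(m) = (m + 40) + m = (40 + m) + m = 40 + 2*m)
√(354046 + (S(A(n)) - 1*140851)) = √(354046 + ((40 + 2*(-2*21²)) - 1*140851)) = √(354046 + ((40 + 2*(-2*441)) - 140851)) = √(354046 + ((40 + 2*(-882)) - 140851)) = √(354046 + ((40 - 1764) - 140851)) = √(354046 + (-1724 - 140851)) = √(354046 - 142575) = √211471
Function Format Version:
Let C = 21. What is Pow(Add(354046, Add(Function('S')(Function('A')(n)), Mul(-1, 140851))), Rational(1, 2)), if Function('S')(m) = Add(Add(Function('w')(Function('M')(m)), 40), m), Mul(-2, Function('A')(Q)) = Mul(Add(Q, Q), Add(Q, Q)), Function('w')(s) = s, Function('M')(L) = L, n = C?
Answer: Pow(211471, Rational(1, 2)) ≈ 459.86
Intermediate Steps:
n = 21
Function('A')(Q) = Mul(-2, Pow(Q, 2)) (Function('A')(Q) = Mul(Rational(-1, 2), Mul(Add(Q, Q), Add(Q, Q))) = Mul(Rational(-1, 2), Mul(Mul(2, Q), Mul(2, Q))) = Mul(Rational(-1, 2), Mul(4, Pow(Q, 2))) = Mul(-2, Pow(Q, 2)))
Function('S')(m) = Add(40, Mul(2, m)) (Function('S')(m) = Add(Add(m, 40), m) = Add(Add(40, m), m) = Add(40, Mul(2, m)))
Pow(Add(354046, Add(Function('S')(Function('A')(n)), Mul(-1, 140851))), Rational(1, 2)) = Pow(Add(354046, Add(Add(40, Mul(2, Mul(-2, Pow(21, 2)))), Mul(-1, 140851))), Rational(1, 2)) = Pow(Add(354046, Add(Add(40, Mul(2, Mul(-2, 441))), -140851)), Rational(1, 2)) = Pow(Add(354046, Add(Add(40, Mul(2, -882)), -140851)), Rational(1, 2)) = Pow(Add(354046, Add(Add(40, -1764), -140851)), Rational(1, 2)) = Pow(Add(354046, Add(-1724, -140851)), Rational(1, 2)) = Pow(Add(354046, -142575), Rational(1, 2)) = Pow(211471, Rational(1, 2))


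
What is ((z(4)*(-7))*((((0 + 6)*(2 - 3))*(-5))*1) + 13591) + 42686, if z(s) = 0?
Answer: 56277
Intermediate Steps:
((z(4)*(-7))*((((0 + 6)*(2 - 3))*(-5))*1) + 13591) + 42686 = ((0*(-7))*((((0 + 6)*(2 - 3))*(-5))*1) + 13591) + 42686 = (0*(((6*(-1))*(-5))*1) + 13591) + 42686 = (0*(-6*(-5)*1) + 13591) + 42686 = (0*(30*1) + 13591) + 42686 = (0*30 + 13591) + 42686 = (0 + 13591) + 42686 = 13591 + 42686 = 56277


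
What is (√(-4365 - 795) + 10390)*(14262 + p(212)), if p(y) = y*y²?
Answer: 99145432100 + 19084780*I*√1290 ≈ 9.9145e+10 + 6.8546e+8*I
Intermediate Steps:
p(y) = y³
(√(-4365 - 795) + 10390)*(14262 + p(212)) = (√(-4365 - 795) + 10390)*(14262 + 212³) = (√(-5160) + 10390)*(14262 + 9528128) = (2*I*√1290 + 10390)*9542390 = (10390 + 2*I*√1290)*9542390 = 99145432100 + 19084780*I*√1290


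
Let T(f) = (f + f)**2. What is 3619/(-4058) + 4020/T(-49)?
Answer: -4610929/9743258 ≈ -0.47324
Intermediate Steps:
T(f) = 4*f**2 (T(f) = (2*f)**2 = 4*f**2)
3619/(-4058) + 4020/T(-49) = 3619/(-4058) + 4020/((4*(-49)**2)) = 3619*(-1/4058) + 4020/((4*2401)) = -3619/4058 + 4020/9604 = -3619/4058 + 4020*(1/9604) = -3619/4058 + 1005/2401 = -4610929/9743258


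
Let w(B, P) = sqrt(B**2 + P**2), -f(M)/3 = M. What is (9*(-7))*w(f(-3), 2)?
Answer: -63*sqrt(85) ≈ -580.83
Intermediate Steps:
f(M) = -3*M
(9*(-7))*w(f(-3), 2) = (9*(-7))*sqrt((-3*(-3))**2 + 2**2) = -63*sqrt(9**2 + 4) = -63*sqrt(81 + 4) = -63*sqrt(85)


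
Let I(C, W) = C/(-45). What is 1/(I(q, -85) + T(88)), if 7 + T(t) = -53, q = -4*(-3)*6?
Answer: -5/308 ≈ -0.016234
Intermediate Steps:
q = 72 (q = 12*6 = 72)
I(C, W) = -C/45 (I(C, W) = C*(-1/45) = -C/45)
T(t) = -60 (T(t) = -7 - 53 = -60)
1/(I(q, -85) + T(88)) = 1/(-1/45*72 - 60) = 1/(-8/5 - 60) = 1/(-308/5) = -5/308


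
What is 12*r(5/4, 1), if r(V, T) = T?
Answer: 12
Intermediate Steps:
12*r(5/4, 1) = 12*1 = 12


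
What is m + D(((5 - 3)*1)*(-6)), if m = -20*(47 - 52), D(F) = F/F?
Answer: 101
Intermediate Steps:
D(F) = 1
m = 100 (m = -20*(-5) = 100)
m + D(((5 - 3)*1)*(-6)) = 100 + 1 = 101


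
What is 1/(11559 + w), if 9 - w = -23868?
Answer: 1/35436 ≈ 2.8220e-5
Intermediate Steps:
w = 23877 (w = 9 - 1*(-23868) = 9 + 23868 = 23877)
1/(11559 + w) = 1/(11559 + 23877) = 1/35436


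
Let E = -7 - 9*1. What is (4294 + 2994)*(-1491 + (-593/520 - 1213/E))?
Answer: -1341885691/130 ≈ -1.0322e+7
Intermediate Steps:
E = -16 (E = -7 - 9 = -16)
(4294 + 2994)*(-1491 + (-593/520 - 1213/E)) = (4294 + 2994)*(-1491 + (-593/520 - 1213/(-16))) = 7288*(-1491 + (-593*1/520 - 1213*(-1/16))) = 7288*(-1491 + (-593/520 + 1213/16)) = 7288*(-1491 + 77659/1040) = 7288*(-1472981/1040) = -1341885691/130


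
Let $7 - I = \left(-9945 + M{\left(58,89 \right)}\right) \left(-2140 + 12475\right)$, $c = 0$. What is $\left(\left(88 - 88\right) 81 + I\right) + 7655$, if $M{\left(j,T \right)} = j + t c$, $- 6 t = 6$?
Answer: $102189807$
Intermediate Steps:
$t = -1$ ($t = \left(- \frac{1}{6}\right) 6 = -1$)
$M{\left(j,T \right)} = j$ ($M{\left(j,T \right)} = j - 0 = j + 0 = j$)
$I = 102182152$ ($I = 7 - \left(-9945 + 58\right) \left(-2140 + 12475\right) = 7 - \left(-9887\right) 10335 = 7 - -102182145 = 7 + 102182145 = 102182152$)
$\left(\left(88 - 88\right) 81 + I\right) + 7655 = \left(\left(88 - 88\right) 81 + 102182152\right) + 7655 = \left(0 \cdot 81 + 102182152\right) + 7655 = \left(0 + 102182152\right) + 7655 = 102182152 + 7655 = 102189807$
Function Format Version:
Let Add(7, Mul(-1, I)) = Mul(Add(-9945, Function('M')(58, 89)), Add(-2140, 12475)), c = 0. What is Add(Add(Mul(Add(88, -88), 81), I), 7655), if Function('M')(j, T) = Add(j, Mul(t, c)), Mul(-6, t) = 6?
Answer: 102189807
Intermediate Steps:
t = -1 (t = Mul(Rational(-1, 6), 6) = -1)
Function('M')(j, T) = j (Function('M')(j, T) = Add(j, Mul(-1, 0)) = Add(j, 0) = j)
I = 102182152 (I = Add(7, Mul(-1, Mul(Add(-9945, 58), Add(-2140, 12475)))) = Add(7, Mul(-1, Mul(-9887, 10335))) = Add(7, Mul(-1, -102182145)) = Add(7, 102182145) = 102182152)
Add(Add(Mul(Add(88, -88), 81), I), 7655) = Add(Add(Mul(Add(88, -88), 81), 102182152), 7655) = Add(Add(Mul(0, 81), 102182152), 7655) = Add(Add(0, 102182152), 7655) = Add(102182152, 7655) = 102189807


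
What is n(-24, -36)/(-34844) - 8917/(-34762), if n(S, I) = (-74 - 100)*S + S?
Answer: 41593031/302811782 ≈ 0.13736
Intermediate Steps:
n(S, I) = -173*S (n(S, I) = -174*S + S = -173*S)
n(-24, -36)/(-34844) - 8917/(-34762) = -173*(-24)/(-34844) - 8917/(-34762) = 4152*(-1/34844) - 8917*(-1/34762) = -1038/8711 + 8917/34762 = 41593031/302811782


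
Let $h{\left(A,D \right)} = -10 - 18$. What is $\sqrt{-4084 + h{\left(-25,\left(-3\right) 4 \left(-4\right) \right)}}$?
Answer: $4 i \sqrt{257} \approx 64.125 i$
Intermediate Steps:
$h{\left(A,D \right)} = -28$
$\sqrt{-4084 + h{\left(-25,\left(-3\right) 4 \left(-4\right) \right)}} = \sqrt{-4084 - 28} = \sqrt{-4112} = 4 i \sqrt{257}$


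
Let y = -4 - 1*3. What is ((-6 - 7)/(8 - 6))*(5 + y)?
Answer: 13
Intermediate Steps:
y = -7 (y = -4 - 3 = -7)
((-6 - 7)/(8 - 6))*(5 + y) = ((-6 - 7)/(8 - 6))*(5 - 7) = -13/2*(-2) = 13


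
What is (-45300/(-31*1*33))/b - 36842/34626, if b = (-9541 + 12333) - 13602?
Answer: -6816510071/6381935373 ≈ -1.0681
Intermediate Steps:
b = -10810 (b = 2792 - 13602 = -10810)
(-45300/(-31*1*33))/b - 36842/34626 = -45300/(-31*1*33)/(-10810) - 36842/34626 = -45300/((-31*33))*(-1/10810) - 36842*1/34626 = -45300/(-1023)*(-1/10810) - 18421/17313 = -45300*(-1/1023)*(-1/10810) - 18421/17313 = (15100/341)*(-1/10810) - 18421/17313 = -1510/368621 - 18421/17313 = -6816510071/6381935373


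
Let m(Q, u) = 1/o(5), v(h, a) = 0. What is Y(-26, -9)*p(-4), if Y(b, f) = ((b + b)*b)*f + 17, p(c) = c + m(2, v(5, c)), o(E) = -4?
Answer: 206567/4 ≈ 51642.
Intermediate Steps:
m(Q, u) = -¼ (m(Q, u) = 1/(-4) = -¼)
p(c) = -¼ + c (p(c) = c - ¼ = -¼ + c)
Y(b, f) = 17 + 2*f*b² (Y(b, f) = ((2*b)*b)*f + 17 = (2*b²)*f + 17 = 2*f*b² + 17 = 17 + 2*f*b²)
Y(-26, -9)*p(-4) = (17 + 2*(-9)*(-26)²)*(-¼ - 4) = (17 + 2*(-9)*676)*(-17/4) = (17 - 12168)*(-17/4) = -12151*(-17/4) = 206567/4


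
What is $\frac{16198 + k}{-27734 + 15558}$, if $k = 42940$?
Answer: $- \frac{29569}{6088} \approx -4.8569$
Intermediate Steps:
$\frac{16198 + k}{-27734 + 15558} = \frac{16198 + 42940}{-27734 + 15558} = \frac{59138}{-12176} = 59138 \left(- \frac{1}{12176}\right) = - \frac{29569}{6088}$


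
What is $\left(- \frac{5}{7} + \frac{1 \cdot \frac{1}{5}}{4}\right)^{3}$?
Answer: $- \frac{804357}{2744000} \approx -0.29313$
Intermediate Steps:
$\left(- \frac{5}{7} + \frac{1 \cdot \frac{1}{5}}{4}\right)^{3} = \left(\left(-5\right) \frac{1}{7} + 1 \cdot \frac{1}{5} \cdot \frac{1}{4}\right)^{3} = \left(- \frac{5}{7} + \frac{1}{5} \cdot \frac{1}{4}\right)^{3} = \left(- \frac{5}{7} + \frac{1}{20}\right)^{3} = \left(- \frac{93}{140}\right)^{3} = - \frac{804357}{2744000}$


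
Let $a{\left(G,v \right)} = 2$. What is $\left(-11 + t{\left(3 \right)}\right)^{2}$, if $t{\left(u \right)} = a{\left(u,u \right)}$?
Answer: $81$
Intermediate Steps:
$t{\left(u \right)} = 2$
$\left(-11 + t{\left(3 \right)}\right)^{2} = \left(-11 + 2\right)^{2} = \left(-9\right)^{2} = 81$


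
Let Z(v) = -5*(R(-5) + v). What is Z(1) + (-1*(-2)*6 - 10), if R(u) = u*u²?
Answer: 622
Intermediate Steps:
R(u) = u³
Z(v) = 625 - 5*v (Z(v) = -5*((-5)³ + v) = -5*(-125 + v) = 625 - 5*v)
Z(1) + (-1*(-2)*6 - 10) = (625 - 5*1) + (-1*(-2)*6 - 10) = (625 - 5) + (2*6 - 10) = 620 + (12 - 10) = 620 + 2 = 622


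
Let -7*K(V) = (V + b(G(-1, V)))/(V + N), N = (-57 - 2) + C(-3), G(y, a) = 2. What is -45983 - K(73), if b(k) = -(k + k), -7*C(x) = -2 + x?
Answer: -4736180/103 ≈ -45982.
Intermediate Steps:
C(x) = 2/7 - x/7 (C(x) = -(-2 + x)/7 = 2/7 - x/7)
b(k) = -2*k
N = -408/7 (N = (-57 - 2) + (2/7 - ⅐*(-3)) = -59 + (2/7 + 3/7) = -59 + 5/7 = -408/7 ≈ -58.286)
K(V) = -(-4 + V)/(7*(-408/7 + V)) (K(V) = -(V - 2*2)/(7*(V - 408/7)) = -(V - 4)/(7*(-408/7 + V)) = -(-4 + V)/(7*(-408/7 + V)))
-45983 - K(73) = -45983 - (4 - 1*73)/(-408 + 7*73) = -45983 - (4 - 73)/(-408 + 511) = -45983 - (-69)/103 = -45983 - 1*(-69/103) = -45983 + 69/103 = -4736180/103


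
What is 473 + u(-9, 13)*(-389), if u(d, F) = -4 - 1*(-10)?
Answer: -1861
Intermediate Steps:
u(d, F) = 6 (u(d, F) = -4 + 10 = 6)
473 + u(-9, 13)*(-389) = 473 + 6*(-389) = 473 - 2334 = -1861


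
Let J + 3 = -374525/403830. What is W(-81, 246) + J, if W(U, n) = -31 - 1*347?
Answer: -30846751/80766 ≈ -381.93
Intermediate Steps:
W(U, n) = -378 (W(U, n) = -31 - 347 = -378)
J = -317203/80766 (J = -3 - 374525/403830 = -3 - 374525*1/403830 = -3 - 74905/80766 = -317203/80766 ≈ -3.9274)
W(-81, 246) + J = -378 - 317203/80766 = -30846751/80766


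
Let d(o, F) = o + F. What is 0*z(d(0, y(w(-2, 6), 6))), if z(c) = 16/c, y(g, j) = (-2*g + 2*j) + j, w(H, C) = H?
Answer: 0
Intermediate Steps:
y(g, j) = -2*g + 3*j
d(o, F) = F + o
0*z(d(0, y(w(-2, 6), 6))) = 0*(16/((-2*(-2) + 3*6) + 0)) = 0*(16/((4 + 18) + 0)) = 0*(16/(22 + 0)) = 0*(16/22) = 0*(16*(1/22)) = 0*(8/11) = 0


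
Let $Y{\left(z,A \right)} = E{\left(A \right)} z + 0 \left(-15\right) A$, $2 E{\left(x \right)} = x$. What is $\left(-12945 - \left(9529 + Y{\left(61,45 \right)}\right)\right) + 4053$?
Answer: $- \frac{39587}{2} \approx -19794.0$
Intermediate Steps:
$E{\left(x \right)} = \frac{x}{2}$
$Y{\left(z,A \right)} = \frac{A z}{2}$ ($Y{\left(z,A \right)} = \frac{A}{2} z + 0 \left(-15\right) A = \frac{A z}{2} + 0 A = \frac{A z}{2} + 0 = \frac{A z}{2}$)
$\left(-12945 - \left(9529 + Y{\left(61,45 \right)}\right)\right) + 4053 = \left(-12945 - \left(9529 + \frac{1}{2} \cdot 45 \cdot 61\right)\right) + 4053 = \left(-12945 - \frac{21803}{2}\right) + 4053 = - \frac{47693}{2} + 4053 = - \frac{39587}{2}$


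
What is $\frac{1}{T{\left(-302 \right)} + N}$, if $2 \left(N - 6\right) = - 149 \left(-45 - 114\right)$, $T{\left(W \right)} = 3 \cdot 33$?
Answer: $\frac{2}{23901} \approx 8.3679 \cdot 10^{-5}$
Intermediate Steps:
$T{\left(W \right)} = 99$
$N = \frac{23703}{2}$ ($N = 6 + \frac{\left(-149\right) \left(-45 - 114\right)}{2} = 6 + \frac{\left(-149\right) \left(-159\right)}{2} = 6 + \frac{1}{2} \cdot 23691 = 6 + \frac{23691}{2} = \frac{23703}{2} \approx 11852.0$)
$\frac{1}{T{\left(-302 \right)} + N} = \frac{1}{99 + \frac{23703}{2}} = \frac{1}{\frac{23901}{2}} = \frac{2}{23901}$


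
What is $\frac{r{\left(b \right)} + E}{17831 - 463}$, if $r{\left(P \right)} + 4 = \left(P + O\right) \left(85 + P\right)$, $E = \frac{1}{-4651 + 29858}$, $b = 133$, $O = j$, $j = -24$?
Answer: $\frac{598867907}{437795176} \approx 1.3679$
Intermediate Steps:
$O = -24$
$E = \frac{1}{25207} \approx 3.9672 \cdot 10^{-5}$
$r{\left(P \right)} = -4 + \left(-24 + P\right) \left(85 + P\right)$ ($r{\left(P \right)} = -4 + \left(P - 24\right) \left(85 + P\right) = -4 + \left(-24 + P\right) \left(85 + P\right)$)
$\frac{r{\left(b \right)} + E}{17831 - 463} = \frac{\left(-2044 + 133^{2} + 61 \cdot 133\right) + \frac{1}{25207}}{17831 - 463} = \frac{\left(-2044 + 17689 + 8113\right) + \frac{1}{25207}}{17368} = \left(23758 + \frac{1}{25207}\right) \frac{1}{17368} = \frac{598867907}{25207} \cdot \frac{1}{17368} = \frac{598867907}{437795176}$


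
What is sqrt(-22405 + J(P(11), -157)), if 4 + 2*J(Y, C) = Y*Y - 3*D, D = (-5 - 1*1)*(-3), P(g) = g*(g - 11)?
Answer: I*sqrt(22434) ≈ 149.78*I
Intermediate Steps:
P(g) = g*(-11 + g)
D = 18 (D = (-5 - 1)*(-3) = -6*(-3) = 18)
J(Y, C) = -29 + Y**2/2 (J(Y, C) = -2 + (Y*Y - 3*18)/2 = -2 + (Y**2 - 54)/2 = -2 + (-54 + Y**2)/2 = -2 + (-27 + Y**2/2) = -29 + Y**2/2)
sqrt(-22405 + J(P(11), -157)) = sqrt(-22405 + (-29 + (11*(-11 + 11))**2/2)) = sqrt(-22405 + (-29 + (11*0)**2/2)) = sqrt(-22405 + (-29 + (1/2)*0**2)) = sqrt(-22405 + (-29 + (1/2)*0)) = sqrt(-22405 + (-29 + 0)) = sqrt(-22405 - 29) = sqrt(-22434) = I*sqrt(22434)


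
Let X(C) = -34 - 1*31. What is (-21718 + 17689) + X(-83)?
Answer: -4094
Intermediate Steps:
X(C) = -65 (X(C) = -34 - 31 = -65)
(-21718 + 17689) + X(-83) = (-21718 + 17689) - 65 = -4029 - 65 = -4094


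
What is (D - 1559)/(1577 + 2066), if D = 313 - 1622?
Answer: -2868/3643 ≈ -0.78726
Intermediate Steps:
D = -1309
(D - 1559)/(1577 + 2066) = (-1309 - 1559)/(1577 + 2066) = -2868/3643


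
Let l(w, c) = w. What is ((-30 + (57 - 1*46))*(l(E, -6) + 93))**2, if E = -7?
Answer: 2669956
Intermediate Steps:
((-30 + (57 - 1*46))*(l(E, -6) + 93))**2 = ((-30 + (57 - 1*46))*(-7 + 93))**2 = ((-30 + (57 - 46))*86)**2 = ((-30 + 11)*86)**2 = (-19*86)**2 = (-1634)**2 = 2669956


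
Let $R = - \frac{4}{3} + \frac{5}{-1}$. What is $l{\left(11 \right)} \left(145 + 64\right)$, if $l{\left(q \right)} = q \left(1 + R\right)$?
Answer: $- \frac{36784}{3} \approx -12261.0$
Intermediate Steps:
$R = - \frac{19}{3}$ ($R = \left(-4\right) \frac{1}{3} + 5 \left(-1\right) = - \frac{4}{3} - 5 = - \frac{19}{3} \approx -6.3333$)
$l{\left(q \right)} = - \frac{16 q}{3}$ ($l{\left(q \right)} = q \left(1 - \frac{19}{3}\right) = q \left(- \frac{16}{3}\right) = - \frac{16 q}{3}$)
$l{\left(11 \right)} \left(145 + 64\right) = \left(- \frac{16}{3}\right) 11 \left(145 + 64\right) = \left(- \frac{176}{3}\right) 209 = - \frac{36784}{3}$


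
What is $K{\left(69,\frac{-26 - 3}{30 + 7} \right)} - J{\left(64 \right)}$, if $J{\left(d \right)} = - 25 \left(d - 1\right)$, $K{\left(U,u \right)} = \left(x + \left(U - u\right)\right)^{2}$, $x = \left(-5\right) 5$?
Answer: $\frac{4901824}{1369} \approx 3580.6$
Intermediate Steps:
$x = -25$
$K{\left(U,u \right)} = \left(-25 + U - u\right)^{2}$ ($K{\left(U,u \right)} = \left(-25 + \left(U - u\right)\right)^{2} = \left(-25 + U - u\right)^{2}$)
$J{\left(d \right)} = 25 - 25 d$ ($J{\left(d \right)} = - 25 \left(-1 + d\right) = 25 - 25 d$)
$K{\left(69,\frac{-26 - 3}{30 + 7} \right)} - J{\left(64 \right)} = \left(25 + \frac{-26 - 3}{30 + 7} - 69\right)^{2} - \left(25 - 1600\right) = \left(25 - \frac{29}{37} - 69\right)^{2} - \left(25 - 1600\right) = \left(25 - \frac{29}{37} - 69\right)^{2} - -1575 = \left(25 - \frac{29}{37} - 69\right)^{2} + 1575 = \left(- \frac{1657}{37}\right)^{2} + 1575 = \frac{2745649}{1369} + 1575 = \frac{4901824}{1369}$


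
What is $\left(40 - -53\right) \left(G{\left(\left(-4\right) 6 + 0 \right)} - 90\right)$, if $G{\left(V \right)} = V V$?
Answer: $45198$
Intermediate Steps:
$G{\left(V \right)} = V^{2}$
$\left(40 - -53\right) \left(G{\left(\left(-4\right) 6 + 0 \right)} - 90\right) = \left(40 - -53\right) \left(\left(\left(-4\right) 6 + 0\right)^{2} - 90\right) = \left(40 + 53\right) \left(\left(-24 + 0\right)^{2} - 90\right) = 93 \left(\left(-24\right)^{2} - 90\right) = 93 \left(576 - 90\right) = 93 \cdot 486 = 45198$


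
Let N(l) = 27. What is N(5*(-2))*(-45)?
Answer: -1215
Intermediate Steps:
N(5*(-2))*(-45) = 27*(-45) = -1215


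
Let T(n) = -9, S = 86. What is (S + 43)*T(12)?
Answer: -1161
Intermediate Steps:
(S + 43)*T(12) = (86 + 43)*(-9) = 129*(-9) = -1161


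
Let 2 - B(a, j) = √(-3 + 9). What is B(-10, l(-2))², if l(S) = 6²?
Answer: (2 - √6)² ≈ 0.20204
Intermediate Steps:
l(S) = 36
B(a, j) = 2 - √6 (B(a, j) = 2 - √(-3 + 9) = 2 - √6)
B(-10, l(-2))² = (2 - √6)²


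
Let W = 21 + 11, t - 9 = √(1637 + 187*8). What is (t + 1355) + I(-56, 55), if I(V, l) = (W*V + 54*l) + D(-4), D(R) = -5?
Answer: 2537 + √3133 ≈ 2593.0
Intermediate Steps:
t = 9 + √3133 (t = 9 + √(1637 + 187*8) = 9 + √(1637 + 1496) = 9 + √3133 ≈ 64.973)
W = 32
I(V, l) = -5 + 32*V + 54*l (I(V, l) = (32*V + 54*l) - 5 = -5 + 32*V + 54*l)
(t + 1355) + I(-56, 55) = ((9 + √3133) + 1355) + (-5 + 32*(-56) + 54*55) = (1364 + √3133) + (-5 - 1792 + 2970) = (1364 + √3133) + 1173 = 2537 + √3133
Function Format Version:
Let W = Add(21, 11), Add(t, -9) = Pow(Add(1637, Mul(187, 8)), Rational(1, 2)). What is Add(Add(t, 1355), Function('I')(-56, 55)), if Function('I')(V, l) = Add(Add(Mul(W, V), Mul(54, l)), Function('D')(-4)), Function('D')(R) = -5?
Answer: Add(2537, Pow(3133, Rational(1, 2))) ≈ 2593.0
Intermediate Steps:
t = Add(9, Pow(3133, Rational(1, 2))) (t = Add(9, Pow(Add(1637, Mul(187, 8)), Rational(1, 2))) = Add(9, Pow(Add(1637, 1496), Rational(1, 2))) = Add(9, Pow(3133, Rational(1, 2))) ≈ 64.973)
W = 32
Function('I')(V, l) = Add(-5, Mul(32, V), Mul(54, l)) (Function('I')(V, l) = Add(Add(Mul(32, V), Mul(54, l)), -5) = Add(-5, Mul(32, V), Mul(54, l)))
Add(Add(t, 1355), Function('I')(-56, 55)) = Add(Add(Add(9, Pow(3133, Rational(1, 2))), 1355), Add(-5, Mul(32, -56), Mul(54, 55))) = Add(Add(1364, Pow(3133, Rational(1, 2))), Add(-5, -1792, 2970)) = Add(Add(1364, Pow(3133, Rational(1, 2))), 1173) = Add(2537, Pow(3133, Rational(1, 2)))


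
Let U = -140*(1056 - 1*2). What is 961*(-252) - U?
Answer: -94612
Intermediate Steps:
U = -147560 (U = -140*(1056 - 2) = -140*1054 = -147560)
961*(-252) - U = 961*(-252) - 1*(-147560) = -242172 + 147560 = -94612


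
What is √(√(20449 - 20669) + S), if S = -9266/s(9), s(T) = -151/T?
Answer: √(12592494 + 45602*I*√55)/151 ≈ 23.503 + 0.31555*I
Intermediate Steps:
S = 83394/151 (S = -9266/((-151/9)) = -9266/((-151*⅑)) = -9266/(-151/9) = -9266*(-9/151) = 83394/151 ≈ 552.28)
√(√(20449 - 20669) + S) = √(√(20449 - 20669) + 83394/151) = √(√(-220) + 83394/151) = √(2*I*√55 + 83394/151) = √(83394/151 + 2*I*√55)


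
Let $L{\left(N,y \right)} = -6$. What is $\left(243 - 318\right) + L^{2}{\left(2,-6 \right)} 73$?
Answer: $2553$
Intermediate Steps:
$\left(243 - 318\right) + L^{2}{\left(2,-6 \right)} 73 = \left(243 - 318\right) + \left(-6\right)^{2} \cdot 73 = -75 + 36 \cdot 73 = -75 + 2628 = 2553$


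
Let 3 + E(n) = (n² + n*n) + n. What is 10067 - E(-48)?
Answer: 5510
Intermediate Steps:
E(n) = -3 + n + 2*n² (E(n) = -3 + ((n² + n*n) + n) = -3 + ((n² + n²) + n) = -3 + (2*n² + n) = -3 + (n + 2*n²) = -3 + n + 2*n²)
10067 - E(-48) = 10067 - (-3 - 48 + 2*(-48)²) = 10067 - (-3 - 48 + 2*2304) = 10067 - (-3 - 48 + 4608) = 10067 - 1*4557 = 10067 - 4557 = 5510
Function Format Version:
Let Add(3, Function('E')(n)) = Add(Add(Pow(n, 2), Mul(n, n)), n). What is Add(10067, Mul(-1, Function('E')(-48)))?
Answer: 5510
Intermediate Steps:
Function('E')(n) = Add(-3, n, Mul(2, Pow(n, 2))) (Function('E')(n) = Add(-3, Add(Add(Pow(n, 2), Mul(n, n)), n)) = Add(-3, Add(Add(Pow(n, 2), Pow(n, 2)), n)) = Add(-3, Add(Mul(2, Pow(n, 2)), n)) = Add(-3, Add(n, Mul(2, Pow(n, 2)))) = Add(-3, n, Mul(2, Pow(n, 2))))
Add(10067, Mul(-1, Function('E')(-48))) = Add(10067, Mul(-1, Add(-3, -48, Mul(2, Pow(-48, 2))))) = Add(10067, Mul(-1, Add(-3, -48, Mul(2, 2304)))) = Add(10067, Mul(-1, Add(-3, -48, 4608))) = Add(10067, Mul(-1, 4557)) = Add(10067, -4557) = 5510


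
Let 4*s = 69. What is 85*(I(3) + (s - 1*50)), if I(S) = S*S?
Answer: -8075/4 ≈ -2018.8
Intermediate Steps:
s = 69/4 (s = (¼)*69 = 69/4 ≈ 17.250)
I(S) = S²
85*(I(3) + (s - 1*50)) = 85*(3² + (69/4 - 1*50)) = 85*(9 + (69/4 - 50)) = 85*(9 - 131/4) = 85*(-95/4) = -8075/4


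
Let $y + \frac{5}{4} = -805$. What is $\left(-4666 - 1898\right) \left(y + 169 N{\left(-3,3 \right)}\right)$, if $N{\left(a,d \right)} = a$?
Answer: $8620173$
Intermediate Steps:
$y = - \frac{3225}{4}$ ($y = - \frac{5}{4} - 805 = - \frac{3225}{4} \approx -806.25$)
$\left(-4666 - 1898\right) \left(y + 169 N{\left(-3,3 \right)}\right) = \left(-4666 - 1898\right) \left(- \frac{3225}{4} + 169 \left(-3\right)\right) = - 6564 \left(- \frac{3225}{4} - 507\right) = \left(-6564\right) \left(- \frac{5253}{4}\right) = 8620173$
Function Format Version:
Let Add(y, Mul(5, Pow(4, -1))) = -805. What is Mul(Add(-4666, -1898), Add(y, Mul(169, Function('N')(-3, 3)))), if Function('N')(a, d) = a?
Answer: 8620173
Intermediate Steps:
y = Rational(-3225, 4) (y = Add(Rational(-5, 4), -805) = Rational(-3225, 4) ≈ -806.25)
Mul(Add(-4666, -1898), Add(y, Mul(169, Function('N')(-3, 3)))) = Mul(Add(-4666, -1898), Add(Rational(-3225, 4), Mul(169, -3))) = Mul(-6564, Add(Rational(-3225, 4), -507)) = Mul(-6564, Rational(-5253, 4)) = 8620173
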